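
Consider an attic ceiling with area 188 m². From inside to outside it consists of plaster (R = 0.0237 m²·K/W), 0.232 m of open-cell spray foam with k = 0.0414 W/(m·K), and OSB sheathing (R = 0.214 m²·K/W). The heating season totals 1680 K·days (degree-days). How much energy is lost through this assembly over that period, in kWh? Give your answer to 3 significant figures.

0.232/0.0414 = 5.604
R_total = 0.0237 + 5.604 + 0.214 = 5.842 m²·K/W
E = A × HDD × 24 / R / 1000 = 188 × 1680 × 24 / 5.842 / 1000 = 1298 kWh

1300 kWh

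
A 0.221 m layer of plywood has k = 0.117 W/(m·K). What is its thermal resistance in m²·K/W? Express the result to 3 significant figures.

1.89 m²·K/W

R = L/k = 0.221/0.117 = 1.889 m²·K/W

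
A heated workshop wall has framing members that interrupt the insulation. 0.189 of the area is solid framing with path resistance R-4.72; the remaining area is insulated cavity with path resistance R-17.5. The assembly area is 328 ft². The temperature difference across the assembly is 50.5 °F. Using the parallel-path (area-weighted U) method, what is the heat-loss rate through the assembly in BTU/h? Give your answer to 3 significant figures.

U_eff = 0.811/17.5 + 0.189/4.72 = 0.04634 + 0.04004 = 0.08639
R_eff = 1/U_eff = 11.58 ft²·°F·h/BTU
Q = 328 × 50.5 / 11.58 = 1431 BTU/h

1430 BTU/h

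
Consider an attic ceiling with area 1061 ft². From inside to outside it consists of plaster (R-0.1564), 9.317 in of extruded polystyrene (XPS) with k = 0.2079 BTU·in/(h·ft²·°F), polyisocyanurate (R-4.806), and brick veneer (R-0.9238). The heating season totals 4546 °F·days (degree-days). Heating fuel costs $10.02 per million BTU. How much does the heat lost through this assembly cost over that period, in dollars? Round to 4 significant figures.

22.88 dollars

9.317/0.2079 = 44.815
R_total = 0.1564 + 44.815 + 4.806 + 0.9238 = 50.701 ft²·°F·h/BTU
E = A × HDD × 24 / R = 1061 × 4546 × 24 / 50.701 = 2283200 BTU
Cost = 2283200/10⁶ × 10.02 = $22.877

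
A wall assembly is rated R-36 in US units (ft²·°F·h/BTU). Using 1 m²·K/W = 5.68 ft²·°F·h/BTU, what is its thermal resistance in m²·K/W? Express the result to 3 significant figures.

R_SI = 36/5.68 = 6.338

6.34 m²·K/W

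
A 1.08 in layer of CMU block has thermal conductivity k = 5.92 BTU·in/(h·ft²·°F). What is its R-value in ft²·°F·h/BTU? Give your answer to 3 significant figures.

R = L/k = 1.08/5.92 = 0.1824 ft²·°F·h/BTU

0.182 ft²·°F·h/BTU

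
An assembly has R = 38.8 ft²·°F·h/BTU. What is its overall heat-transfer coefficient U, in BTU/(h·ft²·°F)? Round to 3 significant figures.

0.0258 BTU/(h·ft²·°F)

U = 1/R = 1/38.8 = 0.02577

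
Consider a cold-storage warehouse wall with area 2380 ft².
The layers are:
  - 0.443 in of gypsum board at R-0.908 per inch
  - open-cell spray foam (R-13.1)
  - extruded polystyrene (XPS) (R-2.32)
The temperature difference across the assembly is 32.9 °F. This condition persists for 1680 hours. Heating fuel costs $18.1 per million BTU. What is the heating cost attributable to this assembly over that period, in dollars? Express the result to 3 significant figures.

0.443 × 0.908 = 0.4022
R_total = 0.4022 + 13.1 + 2.32 = 15.82 ft²·°F·h/BTU
Q = 2380 × 32.9 / 15.82 = 4949 BTU/h
E = 4949 × 1680 = 8314000 BTU
Cost = 8314000/10⁶ × 18.1 = $150.5

150 dollars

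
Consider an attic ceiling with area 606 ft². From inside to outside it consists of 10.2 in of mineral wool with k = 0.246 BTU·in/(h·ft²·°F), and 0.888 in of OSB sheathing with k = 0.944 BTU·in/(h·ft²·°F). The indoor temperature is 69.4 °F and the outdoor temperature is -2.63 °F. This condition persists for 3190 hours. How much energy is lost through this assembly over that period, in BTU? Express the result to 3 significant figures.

10.2/0.246 = 41.46
0.888/0.944 = 0.9407
R_total = 41.46 + 0.9407 = 42.4 ft²·°F·h/BTU
Q = 606 × (69.4 − (-2.63)) / 42.4 = 1029 BTU/h
E = 1029 × 3190 = 3284000 BTU

3280000 BTU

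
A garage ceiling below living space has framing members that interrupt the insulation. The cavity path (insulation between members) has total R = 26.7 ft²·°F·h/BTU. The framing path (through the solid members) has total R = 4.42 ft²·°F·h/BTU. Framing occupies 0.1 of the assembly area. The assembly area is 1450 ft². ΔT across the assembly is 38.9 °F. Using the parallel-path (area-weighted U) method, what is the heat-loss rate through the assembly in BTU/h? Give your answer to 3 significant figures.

3180 BTU/h

U_eff = 0.9/26.7 + 0.1/4.42 = 0.03371 + 0.02262 = 0.05633
R_eff = 1/U_eff = 17.75 ft²·°F·h/BTU
Q = 1450 × 38.9 / 17.75 = 3177 BTU/h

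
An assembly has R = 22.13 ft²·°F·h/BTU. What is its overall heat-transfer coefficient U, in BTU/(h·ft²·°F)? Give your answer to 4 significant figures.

U = 1/R = 1/22.13 = 0.045188

0.04519 BTU/(h·ft²·°F)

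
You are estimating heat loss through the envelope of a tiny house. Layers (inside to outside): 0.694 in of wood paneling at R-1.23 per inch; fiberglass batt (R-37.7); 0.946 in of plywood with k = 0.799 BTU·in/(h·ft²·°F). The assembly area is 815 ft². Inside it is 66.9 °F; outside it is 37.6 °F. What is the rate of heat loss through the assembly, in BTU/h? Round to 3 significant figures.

0.694 × 1.23 = 0.8536
0.946/0.799 = 1.184
R_total = 0.8536 + 37.7 + 1.184 = 39.74 ft²·°F·h/BTU
Q = A·ΔT/R = 815 × (66.9 − 37.6) / 39.74 = 600.9 BTU/h

601 BTU/h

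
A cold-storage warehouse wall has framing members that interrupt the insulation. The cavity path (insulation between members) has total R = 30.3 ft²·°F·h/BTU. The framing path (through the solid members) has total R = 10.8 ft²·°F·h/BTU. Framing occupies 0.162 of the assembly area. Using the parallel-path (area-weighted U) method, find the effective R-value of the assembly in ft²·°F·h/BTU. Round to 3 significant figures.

23.4 ft²·°F·h/BTU

U_eff = 0.838/30.3 + 0.162/10.8 = 0.02766 + 0.015 = 0.04266
R_eff = 1/U_eff = 23.44 ft²·°F·h/BTU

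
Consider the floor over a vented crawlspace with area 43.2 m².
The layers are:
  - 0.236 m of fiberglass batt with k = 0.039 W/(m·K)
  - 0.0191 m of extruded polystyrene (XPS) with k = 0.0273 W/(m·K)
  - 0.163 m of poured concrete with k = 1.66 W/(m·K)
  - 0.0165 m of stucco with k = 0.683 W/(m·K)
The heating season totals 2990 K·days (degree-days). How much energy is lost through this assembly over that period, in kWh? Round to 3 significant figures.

0.236/0.039 = 6.051
0.0191/0.0273 = 0.6996
0.163/1.66 = 0.09819
0.0165/0.683 = 0.02416
R_total = 6.051 + 0.6996 + 0.09819 + 0.02416 = 6.873 m²·K/W
E = A × HDD × 24 / R / 1000 = 43.2 × 2990 × 24 / 6.873 / 1000 = 451 kWh

451 kWh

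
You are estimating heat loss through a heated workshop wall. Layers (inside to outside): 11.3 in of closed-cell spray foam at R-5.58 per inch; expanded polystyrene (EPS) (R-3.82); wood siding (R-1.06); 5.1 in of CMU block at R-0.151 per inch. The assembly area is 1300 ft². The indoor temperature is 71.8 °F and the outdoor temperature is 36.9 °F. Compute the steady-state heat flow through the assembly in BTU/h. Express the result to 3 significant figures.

660 BTU/h

11.3 × 5.58 = 63.05
5.1 × 0.151 = 0.7701
R_total = 63.05 + 3.82 + 1.06 + 0.7701 = 68.7 ft²·°F·h/BTU
Q = A·ΔT/R = 1300 × (71.8 − 36.9) / 68.7 = 660.4 BTU/h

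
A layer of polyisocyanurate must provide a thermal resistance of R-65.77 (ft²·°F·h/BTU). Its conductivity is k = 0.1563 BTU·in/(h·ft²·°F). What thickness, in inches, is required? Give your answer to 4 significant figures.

10.28 in

L = R × k = 65.77 × 0.1563 = 10.28 in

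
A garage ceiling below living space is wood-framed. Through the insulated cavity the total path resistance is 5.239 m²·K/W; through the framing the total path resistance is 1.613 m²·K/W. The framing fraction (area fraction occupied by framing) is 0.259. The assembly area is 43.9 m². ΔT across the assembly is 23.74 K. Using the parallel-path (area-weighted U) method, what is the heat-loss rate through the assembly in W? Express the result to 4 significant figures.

314.8 W

U_eff = 0.741/5.239 + 0.259/1.613 = 0.14144 + 0.16057 = 0.30201
R_eff = 1/U_eff = 3.3112 m²·K/W
Q = 43.9 × 23.74 / 3.3112 = 314.75 W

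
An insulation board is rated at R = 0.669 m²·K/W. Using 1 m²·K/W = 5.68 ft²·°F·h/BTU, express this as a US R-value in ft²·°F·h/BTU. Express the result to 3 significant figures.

3.80 ft²·°F·h/BTU

R_US = 0.669 × 5.68 = 3.8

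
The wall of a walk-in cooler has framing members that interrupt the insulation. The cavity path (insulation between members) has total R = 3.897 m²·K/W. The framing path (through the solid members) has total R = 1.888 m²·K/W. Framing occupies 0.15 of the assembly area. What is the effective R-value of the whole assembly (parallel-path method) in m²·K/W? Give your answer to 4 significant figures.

U_eff = 0.85/3.897 + 0.15/1.888 = 0.21812 + 0.079449 = 0.29757
R_eff = 1/U_eff = 3.3606 m²·K/W

3.361 m²·K/W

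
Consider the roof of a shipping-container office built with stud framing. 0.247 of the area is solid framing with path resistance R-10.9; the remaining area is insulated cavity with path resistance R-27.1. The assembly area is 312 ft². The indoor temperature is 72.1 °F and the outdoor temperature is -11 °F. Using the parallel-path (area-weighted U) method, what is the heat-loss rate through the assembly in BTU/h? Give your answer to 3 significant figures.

U_eff = 0.753/27.1 + 0.247/10.9 = 0.02779 + 0.02266 = 0.05045
R_eff = 1/U_eff = 19.82 ft²·°F·h/BTU
Q = 312 × (72.1 − (-11)) / 19.82 = 1308 BTU/h

1310 BTU/h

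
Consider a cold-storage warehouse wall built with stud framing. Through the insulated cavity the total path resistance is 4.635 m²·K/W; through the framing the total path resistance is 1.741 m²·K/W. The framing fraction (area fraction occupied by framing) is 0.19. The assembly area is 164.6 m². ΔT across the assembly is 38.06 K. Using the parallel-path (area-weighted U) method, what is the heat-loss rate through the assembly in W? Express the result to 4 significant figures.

U_eff = 0.81/4.635 + 0.19/1.741 = 0.17476 + 0.10913 = 0.28389
R_eff = 1/U_eff = 3.5225 m²·K/W
Q = 164.6 × 38.06 / 3.5225 = 1778.5 W

1778 W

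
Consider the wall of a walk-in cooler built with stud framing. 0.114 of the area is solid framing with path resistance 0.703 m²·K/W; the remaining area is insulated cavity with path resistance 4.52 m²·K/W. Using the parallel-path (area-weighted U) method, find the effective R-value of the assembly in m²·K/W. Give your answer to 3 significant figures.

U_eff = 0.886/4.52 + 0.114/0.703 = 0.196 + 0.1622 = 0.3582
R_eff = 1/U_eff = 2.792 m²·K/W

2.79 m²·K/W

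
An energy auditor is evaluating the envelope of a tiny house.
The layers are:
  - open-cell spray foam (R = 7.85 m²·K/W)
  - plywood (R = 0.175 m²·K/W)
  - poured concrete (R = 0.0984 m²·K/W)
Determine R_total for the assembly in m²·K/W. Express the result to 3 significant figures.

R_total = 7.85 + 0.175 + 0.0984 = 8.123 m²·K/W

8.12 m²·K/W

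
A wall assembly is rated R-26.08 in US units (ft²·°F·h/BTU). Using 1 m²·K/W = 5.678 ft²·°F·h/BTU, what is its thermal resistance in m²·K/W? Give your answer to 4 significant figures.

4.593 m²·K/W

R_SI = 26.08/5.678 = 4.5932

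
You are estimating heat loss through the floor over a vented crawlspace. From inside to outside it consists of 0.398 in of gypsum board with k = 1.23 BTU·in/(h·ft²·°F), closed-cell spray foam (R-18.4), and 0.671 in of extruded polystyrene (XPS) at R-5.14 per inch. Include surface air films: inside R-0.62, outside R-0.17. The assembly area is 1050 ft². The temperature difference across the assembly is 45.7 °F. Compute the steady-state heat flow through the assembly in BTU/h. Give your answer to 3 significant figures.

2090 BTU/h

0.398/1.23 = 0.3236
0.671 × 5.14 = 3.449
R_total = 0.62 + 0.3236 + 18.4 + 3.449 + 0.17 = 22.96 ft²·°F·h/BTU
Q = A·ΔT/R = 1050 × 45.7 / 22.96 = 2090 BTU/h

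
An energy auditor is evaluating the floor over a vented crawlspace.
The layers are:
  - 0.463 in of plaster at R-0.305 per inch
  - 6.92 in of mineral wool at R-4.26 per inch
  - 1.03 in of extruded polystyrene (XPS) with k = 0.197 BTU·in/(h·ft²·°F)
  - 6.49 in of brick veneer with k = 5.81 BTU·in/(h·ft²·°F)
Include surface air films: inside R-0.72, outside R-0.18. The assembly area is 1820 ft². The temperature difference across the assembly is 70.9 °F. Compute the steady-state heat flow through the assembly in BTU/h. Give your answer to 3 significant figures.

0.463 × 0.305 = 0.1412
6.92 × 4.26 = 29.48
1.03/0.197 = 5.228
6.49/5.81 = 1.117
R_total = 0.72 + 0.1412 + 29.48 + 5.228 + 1.117 + 0.18 = 36.87 ft²·°F·h/BTU
Q = A·ΔT/R = 1820 × 70.9 / 36.87 = 3500 BTU/h

3500 BTU/h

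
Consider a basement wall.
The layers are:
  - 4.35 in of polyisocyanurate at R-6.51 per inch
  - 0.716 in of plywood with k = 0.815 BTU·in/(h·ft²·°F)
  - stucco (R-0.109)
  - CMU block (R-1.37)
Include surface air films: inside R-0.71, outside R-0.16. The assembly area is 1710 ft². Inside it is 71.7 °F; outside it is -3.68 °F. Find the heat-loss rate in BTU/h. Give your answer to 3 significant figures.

4.35 × 6.51 = 28.32
0.716/0.815 = 0.8785
R_total = 0.71 + 28.32 + 0.8785 + 0.109 + 1.37 + 0.16 = 31.55 ft²·°F·h/BTU
Q = A·ΔT/R = 1710 × (71.7 − (-3.68)) / 31.55 = 4086 BTU/h

4090 BTU/h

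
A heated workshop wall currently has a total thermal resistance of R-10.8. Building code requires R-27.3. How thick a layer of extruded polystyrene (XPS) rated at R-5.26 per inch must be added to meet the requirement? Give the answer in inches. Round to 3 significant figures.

ΔR = 27.3 − 10.8 = 16.5 ft²·°F·h/BTU
L = ΔR / (R/in) = 16.5/5.26 = 3.137 in

3.14 in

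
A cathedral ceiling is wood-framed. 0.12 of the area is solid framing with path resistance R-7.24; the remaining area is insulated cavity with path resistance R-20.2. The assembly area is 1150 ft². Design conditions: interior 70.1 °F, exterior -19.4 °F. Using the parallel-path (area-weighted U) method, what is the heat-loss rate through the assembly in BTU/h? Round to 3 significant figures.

6190 BTU/h

U_eff = 0.88/20.2 + 0.12/7.24 = 0.04356 + 0.01657 = 0.06014
R_eff = 1/U_eff = 16.63 ft²·°F·h/BTU
Q = 1150 × (70.1 − (-19.4)) / 16.63 = 6190 BTU/h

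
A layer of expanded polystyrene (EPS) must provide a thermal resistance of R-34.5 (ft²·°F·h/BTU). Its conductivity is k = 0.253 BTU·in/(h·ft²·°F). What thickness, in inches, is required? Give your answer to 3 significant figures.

L = R × k = 34.5 × 0.253 = 8.729 in

8.73 in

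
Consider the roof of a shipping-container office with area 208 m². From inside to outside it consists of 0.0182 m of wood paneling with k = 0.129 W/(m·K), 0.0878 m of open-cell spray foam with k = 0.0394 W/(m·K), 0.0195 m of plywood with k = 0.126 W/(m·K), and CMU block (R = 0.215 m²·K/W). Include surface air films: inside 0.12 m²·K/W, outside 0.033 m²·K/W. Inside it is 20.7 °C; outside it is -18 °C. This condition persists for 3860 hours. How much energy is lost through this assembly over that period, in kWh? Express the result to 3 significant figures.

10700 kWh

0.0182/0.129 = 0.1411
0.0878/0.0394 = 2.228
0.0195/0.126 = 0.1548
R_total = 0.12 + 0.1411 + 2.228 + 0.1548 + 0.215 + 0.033 = 2.892 m²·K/W
Q = 208 × (20.7 − (-18)) / 2.892 = 2783 W
E = 2783 W × 3860 h / 1000 = 10740 kWh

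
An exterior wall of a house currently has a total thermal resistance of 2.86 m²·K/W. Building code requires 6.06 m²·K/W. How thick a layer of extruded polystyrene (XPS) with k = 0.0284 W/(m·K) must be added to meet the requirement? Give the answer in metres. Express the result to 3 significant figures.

0.0909 m

ΔR = 6.06 − 2.86 = 3.2 m²·K/W
L = ΔR × k = 3.2 × 0.0284 = 0.09088 m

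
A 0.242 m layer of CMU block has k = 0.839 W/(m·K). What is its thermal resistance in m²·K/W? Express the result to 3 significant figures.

R = L/k = 0.242/0.839 = 0.2884 m²·K/W

0.288 m²·K/W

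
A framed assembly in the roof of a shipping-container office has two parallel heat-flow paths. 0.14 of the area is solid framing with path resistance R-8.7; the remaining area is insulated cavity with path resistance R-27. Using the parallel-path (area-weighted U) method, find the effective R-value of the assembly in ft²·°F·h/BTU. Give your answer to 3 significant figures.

U_eff = 0.86/27 + 0.14/8.7 = 0.03185 + 0.01609 = 0.04794
R_eff = 1/U_eff = 20.86 ft²·°F·h/BTU

20.9 ft²·°F·h/BTU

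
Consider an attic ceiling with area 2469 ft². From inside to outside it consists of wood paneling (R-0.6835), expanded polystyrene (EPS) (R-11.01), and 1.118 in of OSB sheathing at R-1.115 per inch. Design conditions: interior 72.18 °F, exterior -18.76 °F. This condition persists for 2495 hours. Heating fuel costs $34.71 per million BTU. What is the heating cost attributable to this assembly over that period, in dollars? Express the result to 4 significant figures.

1503 dollars

1.118 × 1.115 = 1.2466
R_total = 0.6835 + 11.01 + 1.2466 = 12.94 ft²·°F·h/BTU
Q = 2469 × (72.18 − (-18.76)) / 12.94 = 17352 BTU/h
E = 17352 × 2495 = 43292000 BTU
Cost = 43292000/10⁶ × 34.71 = $1502.7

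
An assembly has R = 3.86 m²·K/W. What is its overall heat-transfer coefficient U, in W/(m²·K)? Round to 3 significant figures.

0.259 W/(m²·K)

U = 1/R = 1/3.86 = 0.2591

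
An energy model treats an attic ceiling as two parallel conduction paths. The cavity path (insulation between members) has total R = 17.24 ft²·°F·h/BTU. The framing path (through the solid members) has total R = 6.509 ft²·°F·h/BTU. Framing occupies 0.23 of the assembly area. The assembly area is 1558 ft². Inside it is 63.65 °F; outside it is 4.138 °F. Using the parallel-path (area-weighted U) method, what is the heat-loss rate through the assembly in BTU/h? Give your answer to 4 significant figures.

7418 BTU/h

U_eff = 0.77/17.24 + 0.23/6.509 = 0.044664 + 0.035336 = 0.079999
R_eff = 1/U_eff = 12.5 ft²·°F·h/BTU
Q = 1558 × (63.65 − 4.138) / 12.5 = 7417.5 BTU/h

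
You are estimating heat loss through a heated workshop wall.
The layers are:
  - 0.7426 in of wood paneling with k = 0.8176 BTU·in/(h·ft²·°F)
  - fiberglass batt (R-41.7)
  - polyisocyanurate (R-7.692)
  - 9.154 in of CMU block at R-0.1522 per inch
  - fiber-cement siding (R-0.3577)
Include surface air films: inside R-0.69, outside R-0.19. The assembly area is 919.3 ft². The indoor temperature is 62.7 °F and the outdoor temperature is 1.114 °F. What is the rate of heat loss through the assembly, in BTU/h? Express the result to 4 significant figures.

1070 BTU/h

0.7426/0.8176 = 0.90827
9.154 × 0.1522 = 1.3932
R_total = 0.69 + 0.90827 + 41.7 + 7.692 + 1.3932 + 0.3577 + 0.19 = 52.931 ft²·°F·h/BTU
Q = A·ΔT/R = 919.3 × (62.7 − 1.114) / 52.931 = 1069.6 BTU/h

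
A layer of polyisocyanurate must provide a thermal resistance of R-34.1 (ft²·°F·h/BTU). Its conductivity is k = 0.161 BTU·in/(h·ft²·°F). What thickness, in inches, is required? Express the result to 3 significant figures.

L = R × k = 34.1 × 0.161 = 5.49 in

5.49 in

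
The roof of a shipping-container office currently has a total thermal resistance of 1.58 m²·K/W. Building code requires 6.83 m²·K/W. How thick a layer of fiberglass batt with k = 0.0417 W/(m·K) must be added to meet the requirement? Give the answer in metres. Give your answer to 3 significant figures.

0.219 m

ΔR = 6.83 − 1.58 = 5.25 m²·K/W
L = ΔR × k = 5.25 × 0.0417 = 0.2189 m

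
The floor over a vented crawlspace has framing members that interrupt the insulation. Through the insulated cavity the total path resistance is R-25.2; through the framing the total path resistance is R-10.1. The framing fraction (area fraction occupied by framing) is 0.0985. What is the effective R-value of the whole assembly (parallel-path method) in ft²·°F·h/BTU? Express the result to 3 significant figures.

22.0 ft²·°F·h/BTU

U_eff = 0.9015/25.2 + 0.0985/10.1 = 0.03577 + 0.009752 = 0.04553
R_eff = 1/U_eff = 21.97 ft²·°F·h/BTU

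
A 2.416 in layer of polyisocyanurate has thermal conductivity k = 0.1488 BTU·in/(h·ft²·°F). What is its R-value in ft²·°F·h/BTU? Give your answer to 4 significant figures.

R = L/k = 2.416/0.1488 = 16.237 ft²·°F·h/BTU

16.24 ft²·°F·h/BTU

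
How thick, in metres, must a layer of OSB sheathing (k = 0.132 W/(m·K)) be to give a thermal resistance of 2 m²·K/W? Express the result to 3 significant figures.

L = R·k = 2 × 0.132 = 0.264 m

0.264 m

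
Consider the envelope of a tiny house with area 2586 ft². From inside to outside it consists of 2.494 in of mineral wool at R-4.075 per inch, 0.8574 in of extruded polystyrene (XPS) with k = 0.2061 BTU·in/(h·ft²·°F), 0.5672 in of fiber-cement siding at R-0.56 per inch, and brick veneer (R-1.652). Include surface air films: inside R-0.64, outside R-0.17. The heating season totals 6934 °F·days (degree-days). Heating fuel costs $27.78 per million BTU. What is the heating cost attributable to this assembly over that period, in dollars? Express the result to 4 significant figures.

699.0 dollars

2.494 × 4.075 = 10.163
0.8574/0.2061 = 4.1601
0.5672 × 0.56 = 0.31763
R_total = 0.64 + 10.163 + 4.1601 + 0.31763 + 1.652 + 0.17 = 17.103 ft²·°F·h/BTU
E = A × HDD × 24 / R = 2586 × 6934 × 24 / 17.103 = 25163000 BTU
Cost = 25163000/10⁶ × 27.78 = $699.02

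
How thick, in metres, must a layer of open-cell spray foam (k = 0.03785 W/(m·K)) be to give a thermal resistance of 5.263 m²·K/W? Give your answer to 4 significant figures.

0.1992 m

L = R·k = 5.263 × 0.03785 = 0.1992 m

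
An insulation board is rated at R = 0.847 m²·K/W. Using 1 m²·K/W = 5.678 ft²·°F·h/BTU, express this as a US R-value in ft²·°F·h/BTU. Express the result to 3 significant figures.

R_US = 0.847 × 5.678 = 4.809

4.81 ft²·°F·h/BTU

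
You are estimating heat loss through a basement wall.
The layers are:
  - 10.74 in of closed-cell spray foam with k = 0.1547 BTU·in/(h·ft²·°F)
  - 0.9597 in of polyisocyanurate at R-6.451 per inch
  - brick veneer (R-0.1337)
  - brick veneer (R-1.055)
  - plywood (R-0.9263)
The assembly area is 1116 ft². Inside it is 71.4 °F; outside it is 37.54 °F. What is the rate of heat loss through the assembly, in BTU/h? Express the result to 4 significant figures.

486.1 BTU/h

10.74/0.1547 = 69.425
0.9597 × 6.451 = 6.191
R_total = 69.425 + 6.191 + 0.1337 + 1.055 + 0.9263 = 77.731 ft²·°F·h/BTU
Q = A·ΔT/R = 1116 × (71.4 − 37.54) / 77.731 = 486.14 BTU/h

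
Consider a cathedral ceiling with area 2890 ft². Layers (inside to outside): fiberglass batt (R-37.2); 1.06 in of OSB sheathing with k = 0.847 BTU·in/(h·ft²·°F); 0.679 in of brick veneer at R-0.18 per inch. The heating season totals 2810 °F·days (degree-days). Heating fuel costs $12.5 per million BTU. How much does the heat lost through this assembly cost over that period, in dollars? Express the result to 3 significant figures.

63.2 dollars

1.06/0.847 = 1.251
0.679 × 0.18 = 0.1222
R_total = 37.2 + 1.251 + 0.1222 = 38.57 ft²·°F·h/BTU
E = A × HDD × 24 / R = 2890 × 2810 × 24 / 38.57 = 5053000 BTU
Cost = 5053000/10⁶ × 12.5 = $63.16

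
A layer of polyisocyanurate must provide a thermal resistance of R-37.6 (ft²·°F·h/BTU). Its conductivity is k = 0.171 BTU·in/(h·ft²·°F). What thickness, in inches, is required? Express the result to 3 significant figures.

6.43 in

L = R × k = 37.6 × 0.171 = 6.43 in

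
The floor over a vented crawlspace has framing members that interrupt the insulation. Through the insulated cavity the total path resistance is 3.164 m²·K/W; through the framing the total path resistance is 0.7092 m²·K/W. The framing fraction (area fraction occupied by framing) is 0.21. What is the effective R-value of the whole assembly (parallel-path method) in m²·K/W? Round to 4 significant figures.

1.832 m²·K/W

U_eff = 0.79/3.164 + 0.21/0.7092 = 0.24968 + 0.29611 = 0.54579
R_eff = 1/U_eff = 1.8322 m²·K/W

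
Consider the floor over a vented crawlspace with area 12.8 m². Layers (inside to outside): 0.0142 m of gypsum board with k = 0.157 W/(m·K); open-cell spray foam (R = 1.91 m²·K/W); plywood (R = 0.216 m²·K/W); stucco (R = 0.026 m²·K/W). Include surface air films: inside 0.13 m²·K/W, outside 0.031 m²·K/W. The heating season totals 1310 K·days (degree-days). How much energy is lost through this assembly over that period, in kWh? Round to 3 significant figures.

167 kWh

0.0142/0.157 = 0.09045
R_total = 0.13 + 0.09045 + 1.91 + 0.216 + 0.026 + 0.031 = 2.403 m²·K/W
E = A × HDD × 24 / R / 1000 = 12.8 × 1310 × 24 / 2.403 / 1000 = 167.4 kWh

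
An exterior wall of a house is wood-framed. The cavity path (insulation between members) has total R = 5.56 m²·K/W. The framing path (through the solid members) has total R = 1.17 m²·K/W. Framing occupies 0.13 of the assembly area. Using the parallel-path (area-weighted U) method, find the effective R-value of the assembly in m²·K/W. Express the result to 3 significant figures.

U_eff = 0.87/5.56 + 0.13/1.17 = 0.1565 + 0.1111 = 0.2676
R_eff = 1/U_eff = 3.737 m²·K/W

3.74 m²·K/W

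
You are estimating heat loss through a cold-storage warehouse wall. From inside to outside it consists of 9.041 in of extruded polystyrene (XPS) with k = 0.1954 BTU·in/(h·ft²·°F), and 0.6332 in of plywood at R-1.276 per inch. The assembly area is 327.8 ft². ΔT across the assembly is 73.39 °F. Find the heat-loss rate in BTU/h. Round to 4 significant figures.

511.0 BTU/h

9.041/0.1954 = 46.269
0.6332 × 1.276 = 0.80796
R_total = 46.269 + 0.80796 = 47.077 ft²·°F·h/BTU
Q = A·ΔT/R = 327.8 × 73.39 / 47.077 = 511.02 BTU/h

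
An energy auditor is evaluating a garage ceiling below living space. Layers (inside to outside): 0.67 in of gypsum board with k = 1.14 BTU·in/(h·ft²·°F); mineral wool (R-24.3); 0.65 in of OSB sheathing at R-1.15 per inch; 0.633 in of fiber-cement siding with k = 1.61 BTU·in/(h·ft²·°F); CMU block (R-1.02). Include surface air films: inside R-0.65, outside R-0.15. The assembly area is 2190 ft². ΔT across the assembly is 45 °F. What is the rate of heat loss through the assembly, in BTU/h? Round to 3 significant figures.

0.67/1.14 = 0.5877
0.65 × 1.15 = 0.7475
0.633/1.61 = 0.3932
R_total = 0.65 + 0.5877 + 24.3 + 0.7475 + 0.3932 + 1.02 + 0.15 = 27.85 ft²·°F·h/BTU
Q = A·ΔT/R = 2190 × 45 / 27.85 = 3539 BTU/h

3540 BTU/h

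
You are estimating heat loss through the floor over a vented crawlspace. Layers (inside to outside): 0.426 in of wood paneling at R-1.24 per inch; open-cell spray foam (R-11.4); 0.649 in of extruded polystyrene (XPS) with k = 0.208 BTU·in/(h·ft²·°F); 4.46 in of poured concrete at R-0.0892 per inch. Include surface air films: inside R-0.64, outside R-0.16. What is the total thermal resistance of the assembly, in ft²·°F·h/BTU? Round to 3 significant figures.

16.2 ft²·°F·h/BTU

0.426 × 1.24 = 0.5282
0.649/0.208 = 3.12
4.46 × 0.0892 = 0.3978
R_total = 0.64 + 0.5282 + 11.4 + 3.12 + 0.3978 + 0.16 = 16.25 ft²·°F·h/BTU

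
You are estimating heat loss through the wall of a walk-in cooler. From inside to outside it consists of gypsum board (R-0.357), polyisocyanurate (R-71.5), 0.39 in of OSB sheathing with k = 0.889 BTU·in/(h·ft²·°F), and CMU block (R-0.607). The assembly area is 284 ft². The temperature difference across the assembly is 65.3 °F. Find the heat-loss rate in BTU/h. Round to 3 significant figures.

254 BTU/h

0.39/0.889 = 0.4387
R_total = 0.357 + 71.5 + 0.4387 + 0.607 = 72.9 ft²·°F·h/BTU
Q = A·ΔT/R = 284 × 65.3 / 72.9 = 254.4 BTU/h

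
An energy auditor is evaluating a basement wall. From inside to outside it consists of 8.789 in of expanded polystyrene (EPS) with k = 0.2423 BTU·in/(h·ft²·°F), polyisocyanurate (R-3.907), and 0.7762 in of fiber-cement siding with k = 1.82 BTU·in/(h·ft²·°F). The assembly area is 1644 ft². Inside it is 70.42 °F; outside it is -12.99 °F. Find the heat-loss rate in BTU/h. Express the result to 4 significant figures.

3377 BTU/h

8.789/0.2423 = 36.273
0.7762/1.82 = 0.42648
R_total = 36.273 + 3.907 + 0.42648 = 40.607 ft²·°F·h/BTU
Q = A·ΔT/R = 1644 × (70.42 − (-12.99)) / 40.607 = 3376.9 BTU/h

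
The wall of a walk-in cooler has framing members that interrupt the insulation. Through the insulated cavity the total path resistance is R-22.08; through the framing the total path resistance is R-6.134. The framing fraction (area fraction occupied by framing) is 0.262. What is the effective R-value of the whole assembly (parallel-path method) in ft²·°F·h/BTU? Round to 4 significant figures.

U_eff = 0.738/22.08 + 0.262/6.134 = 0.033424 + 0.042713 = 0.076137
R_eff = 1/U_eff = 13.134 ft²·°F·h/BTU

13.13 ft²·°F·h/BTU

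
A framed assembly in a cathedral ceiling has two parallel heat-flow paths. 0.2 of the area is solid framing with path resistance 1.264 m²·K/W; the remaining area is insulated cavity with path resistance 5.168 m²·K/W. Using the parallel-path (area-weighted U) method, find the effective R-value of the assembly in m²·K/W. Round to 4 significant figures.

3.195 m²·K/W

U_eff = 0.8/5.168 + 0.2/1.264 = 0.1548 + 0.15823 = 0.31303
R_eff = 1/U_eff = 3.1946 m²·K/W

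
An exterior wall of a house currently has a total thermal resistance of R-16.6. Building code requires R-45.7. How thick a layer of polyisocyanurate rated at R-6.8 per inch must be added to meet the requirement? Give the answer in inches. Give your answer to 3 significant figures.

ΔR = 45.7 − 16.6 = 29.1 ft²·°F·h/BTU
L = ΔR / (R/in) = 29.1/6.8 = 4.279 in

4.28 in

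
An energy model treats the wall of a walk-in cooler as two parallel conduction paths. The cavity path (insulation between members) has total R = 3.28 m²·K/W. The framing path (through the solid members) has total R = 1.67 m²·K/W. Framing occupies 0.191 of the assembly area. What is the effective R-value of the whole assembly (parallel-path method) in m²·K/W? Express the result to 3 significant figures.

U_eff = 0.809/3.28 + 0.191/1.67 = 0.2466 + 0.1144 = 0.361
R_eff = 1/U_eff = 2.77 m²·K/W

2.77 m²·K/W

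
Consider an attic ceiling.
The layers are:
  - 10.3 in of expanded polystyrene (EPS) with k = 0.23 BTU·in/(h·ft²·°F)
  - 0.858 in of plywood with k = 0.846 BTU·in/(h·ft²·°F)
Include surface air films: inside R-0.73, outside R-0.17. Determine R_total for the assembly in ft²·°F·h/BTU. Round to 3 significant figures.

10.3/0.23 = 44.78
0.858/0.846 = 1.014
R_total = 0.73 + 44.78 + 1.014 + 0.17 = 46.7 ft²·°F·h/BTU

46.7 ft²·°F·h/BTU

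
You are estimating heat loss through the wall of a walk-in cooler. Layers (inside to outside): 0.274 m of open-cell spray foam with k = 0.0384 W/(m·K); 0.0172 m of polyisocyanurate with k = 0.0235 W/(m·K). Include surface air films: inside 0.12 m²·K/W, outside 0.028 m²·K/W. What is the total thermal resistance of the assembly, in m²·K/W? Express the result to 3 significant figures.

0.274/0.0384 = 7.135
0.0172/0.0235 = 0.7319
R_total = 0.12 + 7.135 + 0.7319 + 0.028 = 8.015 m²·K/W

8.02 m²·K/W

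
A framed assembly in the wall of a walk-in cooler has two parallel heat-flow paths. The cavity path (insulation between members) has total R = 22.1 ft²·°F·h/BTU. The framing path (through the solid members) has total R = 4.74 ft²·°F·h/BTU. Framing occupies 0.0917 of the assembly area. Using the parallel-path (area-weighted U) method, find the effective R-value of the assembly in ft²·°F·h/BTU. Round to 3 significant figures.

16.5 ft²·°F·h/BTU

U_eff = 0.9083/22.1 + 0.0917/4.74 = 0.0411 + 0.01935 = 0.06045
R_eff = 1/U_eff = 16.54 ft²·°F·h/BTU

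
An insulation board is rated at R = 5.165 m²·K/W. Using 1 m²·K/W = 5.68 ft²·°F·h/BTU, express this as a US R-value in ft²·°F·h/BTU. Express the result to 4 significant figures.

R_US = 5.165 × 5.68 = 29.337

29.34 ft²·°F·h/BTU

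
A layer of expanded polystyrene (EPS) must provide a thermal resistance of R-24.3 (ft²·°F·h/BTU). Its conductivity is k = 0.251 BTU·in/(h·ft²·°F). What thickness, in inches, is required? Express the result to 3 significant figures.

6.10 in

L = R × k = 24.3 × 0.251 = 6.099 in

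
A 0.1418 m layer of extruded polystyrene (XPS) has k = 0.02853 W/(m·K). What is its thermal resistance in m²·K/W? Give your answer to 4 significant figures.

4.970 m²·K/W

R = L/k = 0.1418/0.02853 = 4.9702 m²·K/W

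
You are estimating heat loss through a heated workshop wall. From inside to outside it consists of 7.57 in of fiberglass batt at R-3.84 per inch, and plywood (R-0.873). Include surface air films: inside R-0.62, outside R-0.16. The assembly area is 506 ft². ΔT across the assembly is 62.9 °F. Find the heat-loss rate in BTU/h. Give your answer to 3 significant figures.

1040 BTU/h

7.57 × 3.84 = 29.07
R_total = 0.62 + 29.07 + 0.873 + 0.16 = 30.72 ft²·°F·h/BTU
Q = A·ΔT/R = 506 × 62.9 / 30.72 = 1036 BTU/h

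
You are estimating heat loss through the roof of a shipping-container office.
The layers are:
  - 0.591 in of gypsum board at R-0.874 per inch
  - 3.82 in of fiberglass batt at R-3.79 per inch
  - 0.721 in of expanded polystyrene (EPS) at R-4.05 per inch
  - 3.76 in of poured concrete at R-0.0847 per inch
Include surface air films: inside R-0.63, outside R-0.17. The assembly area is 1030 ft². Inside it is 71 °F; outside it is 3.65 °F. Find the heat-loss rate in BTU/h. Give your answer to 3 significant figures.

3640 BTU/h

0.591 × 0.874 = 0.5165
3.82 × 3.79 = 14.48
0.721 × 4.05 = 2.92
3.76 × 0.0847 = 0.3185
R_total = 0.63 + 0.5165 + 14.48 + 2.92 + 0.3185 + 0.17 = 19.03 ft²·°F·h/BTU
Q = A·ΔT/R = 1030 × (71 − 3.65) / 19.03 = 3645 BTU/h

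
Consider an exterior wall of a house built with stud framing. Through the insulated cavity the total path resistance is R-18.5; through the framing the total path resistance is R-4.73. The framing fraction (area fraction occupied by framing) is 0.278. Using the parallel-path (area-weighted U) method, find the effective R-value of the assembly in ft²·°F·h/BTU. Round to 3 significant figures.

10.2 ft²·°F·h/BTU

U_eff = 0.722/18.5 + 0.278/4.73 = 0.03903 + 0.05877 = 0.0978
R_eff = 1/U_eff = 10.22 ft²·°F·h/BTU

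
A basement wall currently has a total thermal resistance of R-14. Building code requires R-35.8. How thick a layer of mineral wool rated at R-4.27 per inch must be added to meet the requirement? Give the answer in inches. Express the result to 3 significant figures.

ΔR = 35.8 − 14 = 21.8 ft²·°F·h/BTU
L = ΔR / (R/in) = 21.8/4.27 = 5.105 in

5.11 in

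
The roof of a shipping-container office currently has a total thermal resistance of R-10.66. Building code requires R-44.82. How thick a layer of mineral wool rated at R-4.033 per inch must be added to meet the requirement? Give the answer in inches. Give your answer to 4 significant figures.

ΔR = 44.82 − 10.66 = 34.16 ft²·°F·h/BTU
L = ΔR / (R/in) = 34.16/4.033 = 8.4701 in

8.470 in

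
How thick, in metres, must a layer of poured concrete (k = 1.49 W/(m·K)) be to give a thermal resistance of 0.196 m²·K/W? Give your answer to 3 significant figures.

L = R·k = 0.196 × 1.49 = 0.292 m

0.292 m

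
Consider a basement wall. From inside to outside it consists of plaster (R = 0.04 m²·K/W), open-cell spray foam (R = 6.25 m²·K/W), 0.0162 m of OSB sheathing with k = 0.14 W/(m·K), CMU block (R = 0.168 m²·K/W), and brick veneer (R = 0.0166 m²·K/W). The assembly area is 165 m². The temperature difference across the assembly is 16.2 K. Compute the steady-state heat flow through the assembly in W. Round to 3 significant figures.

0.0162/0.14 = 0.1157
R_total = 0.04 + 6.25 + 0.1157 + 0.168 + 0.0166 = 6.59 m²·K/W
Q = A·ΔT/R = 165 × 16.2 / 6.59 = 405.6 W

406 W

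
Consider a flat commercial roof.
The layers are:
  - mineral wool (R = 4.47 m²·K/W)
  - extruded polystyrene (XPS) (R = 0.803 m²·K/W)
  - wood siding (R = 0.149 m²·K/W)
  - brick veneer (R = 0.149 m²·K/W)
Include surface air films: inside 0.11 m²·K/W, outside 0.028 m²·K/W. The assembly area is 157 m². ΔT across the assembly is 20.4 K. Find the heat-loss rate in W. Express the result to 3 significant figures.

R_total = 0.11 + 4.47 + 0.803 + 0.149 + 0.149 + 0.028 = 5.709 m²·K/W
Q = A·ΔT/R = 157 × 20.4 / 5.709 = 561 W

561 W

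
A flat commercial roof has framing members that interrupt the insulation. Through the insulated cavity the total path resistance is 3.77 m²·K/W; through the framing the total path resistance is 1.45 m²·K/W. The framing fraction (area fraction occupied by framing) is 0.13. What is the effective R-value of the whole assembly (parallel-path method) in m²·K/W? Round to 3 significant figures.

U_eff = 0.87/3.77 + 0.13/1.45 = 0.2308 + 0.08966 = 0.3204
R_eff = 1/U_eff = 3.121 m²·K/W

3.12 m²·K/W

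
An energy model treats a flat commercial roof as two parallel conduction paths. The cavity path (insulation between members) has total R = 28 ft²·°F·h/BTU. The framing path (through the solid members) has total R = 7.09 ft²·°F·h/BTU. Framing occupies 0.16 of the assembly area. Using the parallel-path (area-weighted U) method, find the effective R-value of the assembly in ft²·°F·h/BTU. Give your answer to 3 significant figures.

19.0 ft²·°F·h/BTU

U_eff = 0.84/28 + 0.16/7.09 = 0.03 + 0.02257 = 0.05257
R_eff = 1/U_eff = 19.02 ft²·°F·h/BTU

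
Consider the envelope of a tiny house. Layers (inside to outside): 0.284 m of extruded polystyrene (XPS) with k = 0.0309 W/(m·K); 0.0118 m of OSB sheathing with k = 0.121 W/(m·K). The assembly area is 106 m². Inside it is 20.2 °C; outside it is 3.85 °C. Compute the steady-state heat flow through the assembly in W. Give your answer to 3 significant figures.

187 W

0.284/0.0309 = 9.191
0.0118/0.121 = 0.09752
R_total = 9.191 + 0.09752 = 9.288 m²·K/W
Q = A·ΔT/R = 106 × (20.2 − 3.85) / 9.288 = 186.6 W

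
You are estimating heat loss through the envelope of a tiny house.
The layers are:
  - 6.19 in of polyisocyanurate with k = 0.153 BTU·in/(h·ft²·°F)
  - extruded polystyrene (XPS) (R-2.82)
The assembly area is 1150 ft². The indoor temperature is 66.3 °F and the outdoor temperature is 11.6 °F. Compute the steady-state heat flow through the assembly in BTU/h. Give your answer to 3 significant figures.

1450 BTU/h

6.19/0.153 = 40.46
R_total = 40.46 + 2.82 = 43.28 ft²·°F·h/BTU
Q = A·ΔT/R = 1150 × (66.3 − 11.6) / 43.28 = 1454 BTU/h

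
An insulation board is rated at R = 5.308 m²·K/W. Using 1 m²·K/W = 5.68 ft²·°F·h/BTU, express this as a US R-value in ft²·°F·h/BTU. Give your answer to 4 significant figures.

R_US = 5.308 × 5.68 = 30.149

30.15 ft²·°F·h/BTU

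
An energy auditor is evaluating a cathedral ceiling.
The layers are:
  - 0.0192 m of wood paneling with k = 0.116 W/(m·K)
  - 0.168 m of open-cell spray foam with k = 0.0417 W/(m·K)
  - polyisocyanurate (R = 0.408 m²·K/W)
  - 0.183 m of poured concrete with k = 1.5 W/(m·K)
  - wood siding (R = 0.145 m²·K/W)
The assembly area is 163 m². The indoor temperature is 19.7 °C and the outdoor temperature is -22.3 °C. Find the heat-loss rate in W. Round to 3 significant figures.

0.0192/0.116 = 0.1655
0.168/0.0417 = 4.029
0.183/1.5 = 0.122
R_total = 0.1655 + 4.029 + 0.408 + 0.122 + 0.145 = 4.869 m²·K/W
Q = A·ΔT/R = 163 × (19.7 − (-22.3)) / 4.869 = 1406 W

1410 W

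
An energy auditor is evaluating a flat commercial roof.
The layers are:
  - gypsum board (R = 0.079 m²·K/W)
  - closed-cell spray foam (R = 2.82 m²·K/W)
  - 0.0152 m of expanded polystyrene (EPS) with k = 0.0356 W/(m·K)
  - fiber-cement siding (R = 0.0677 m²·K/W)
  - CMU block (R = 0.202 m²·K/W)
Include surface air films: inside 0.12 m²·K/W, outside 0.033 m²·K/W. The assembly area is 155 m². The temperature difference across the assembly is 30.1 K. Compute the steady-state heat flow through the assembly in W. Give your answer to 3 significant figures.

1240 W

0.0152/0.0356 = 0.427
R_total = 0.12 + 0.079 + 2.82 + 0.427 + 0.0677 + 0.202 + 0.033 = 3.749 m²·K/W
Q = A·ΔT/R = 155 × 30.1 / 3.749 = 1245 W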